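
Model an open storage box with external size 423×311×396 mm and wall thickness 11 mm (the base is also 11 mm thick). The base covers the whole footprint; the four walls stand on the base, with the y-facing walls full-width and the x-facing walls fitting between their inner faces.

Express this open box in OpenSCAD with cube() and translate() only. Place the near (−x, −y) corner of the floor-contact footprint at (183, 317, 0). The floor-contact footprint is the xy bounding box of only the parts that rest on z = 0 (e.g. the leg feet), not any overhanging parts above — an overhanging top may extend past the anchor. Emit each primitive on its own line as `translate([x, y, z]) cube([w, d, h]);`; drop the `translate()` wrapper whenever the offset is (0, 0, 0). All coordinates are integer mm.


translate([183, 317, 0]) cube([423, 311, 11]);
translate([183, 317, 11]) cube([423, 11, 385]);
translate([183, 617, 11]) cube([423, 11, 385]);
translate([183, 328, 11]) cube([11, 289, 385]);
translate([595, 328, 11]) cube([11, 289, 385]);


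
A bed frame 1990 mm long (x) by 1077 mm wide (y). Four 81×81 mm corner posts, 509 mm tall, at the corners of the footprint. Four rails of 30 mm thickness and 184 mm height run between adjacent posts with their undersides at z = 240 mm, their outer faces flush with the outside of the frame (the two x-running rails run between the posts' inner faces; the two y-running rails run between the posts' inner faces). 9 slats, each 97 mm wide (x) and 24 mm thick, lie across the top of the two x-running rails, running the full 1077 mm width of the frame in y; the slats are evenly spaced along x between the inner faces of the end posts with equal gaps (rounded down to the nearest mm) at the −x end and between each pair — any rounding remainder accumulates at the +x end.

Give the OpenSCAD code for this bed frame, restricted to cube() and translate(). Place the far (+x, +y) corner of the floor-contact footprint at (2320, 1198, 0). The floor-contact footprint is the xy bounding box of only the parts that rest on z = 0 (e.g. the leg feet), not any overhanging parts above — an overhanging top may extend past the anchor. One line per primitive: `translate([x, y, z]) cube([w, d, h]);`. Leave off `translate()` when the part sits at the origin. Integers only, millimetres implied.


translate([330, 121, 0]) cube([81, 81, 509]);
translate([330, 1117, 0]) cube([81, 81, 509]);
translate([2239, 121, 0]) cube([81, 81, 509]);
translate([2239, 1117, 0]) cube([81, 81, 509]);
translate([411, 121, 240]) cube([1828, 30, 184]);
translate([411, 1168, 240]) cube([1828, 30, 184]);
translate([330, 202, 240]) cube([30, 915, 184]);
translate([2290, 202, 240]) cube([30, 915, 184]);
translate([506, 121, 424]) cube([97, 1077, 24]);
translate([698, 121, 424]) cube([97, 1077, 24]);
translate([890, 121, 424]) cube([97, 1077, 24]);
translate([1082, 121, 424]) cube([97, 1077, 24]);
translate([1274, 121, 424]) cube([97, 1077, 24]);
translate([1466, 121, 424]) cube([97, 1077, 24]);
translate([1658, 121, 424]) cube([97, 1077, 24]);
translate([1850, 121, 424]) cube([97, 1077, 24]);
translate([2042, 121, 424]) cube([97, 1077, 24]);


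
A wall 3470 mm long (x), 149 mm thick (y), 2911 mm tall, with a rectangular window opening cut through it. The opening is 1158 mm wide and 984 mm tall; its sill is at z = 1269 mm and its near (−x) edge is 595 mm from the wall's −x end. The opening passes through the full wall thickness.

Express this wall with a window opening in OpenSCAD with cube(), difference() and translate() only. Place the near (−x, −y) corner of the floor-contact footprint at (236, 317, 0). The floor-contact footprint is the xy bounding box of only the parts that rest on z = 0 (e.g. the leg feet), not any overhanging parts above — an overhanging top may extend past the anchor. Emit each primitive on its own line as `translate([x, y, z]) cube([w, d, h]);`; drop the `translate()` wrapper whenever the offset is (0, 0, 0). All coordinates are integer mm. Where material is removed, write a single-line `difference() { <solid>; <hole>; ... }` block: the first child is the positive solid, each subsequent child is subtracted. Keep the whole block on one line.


difference() { translate([236, 317, 0]) cube([3470, 149, 2911]); translate([831, 317, 1269]) cube([1158, 149, 984]); }


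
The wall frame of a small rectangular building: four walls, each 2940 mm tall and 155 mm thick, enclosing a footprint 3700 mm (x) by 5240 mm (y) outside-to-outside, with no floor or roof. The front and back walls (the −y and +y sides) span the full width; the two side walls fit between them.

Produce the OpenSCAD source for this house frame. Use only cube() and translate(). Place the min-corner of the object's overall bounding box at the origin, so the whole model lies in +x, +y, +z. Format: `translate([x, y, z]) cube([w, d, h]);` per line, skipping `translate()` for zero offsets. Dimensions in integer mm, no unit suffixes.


cube([3700, 155, 2940]);
translate([0, 5085, 0]) cube([3700, 155, 2940]);
translate([0, 155, 0]) cube([155, 4930, 2940]);
translate([3545, 155, 0]) cube([155, 4930, 2940]);


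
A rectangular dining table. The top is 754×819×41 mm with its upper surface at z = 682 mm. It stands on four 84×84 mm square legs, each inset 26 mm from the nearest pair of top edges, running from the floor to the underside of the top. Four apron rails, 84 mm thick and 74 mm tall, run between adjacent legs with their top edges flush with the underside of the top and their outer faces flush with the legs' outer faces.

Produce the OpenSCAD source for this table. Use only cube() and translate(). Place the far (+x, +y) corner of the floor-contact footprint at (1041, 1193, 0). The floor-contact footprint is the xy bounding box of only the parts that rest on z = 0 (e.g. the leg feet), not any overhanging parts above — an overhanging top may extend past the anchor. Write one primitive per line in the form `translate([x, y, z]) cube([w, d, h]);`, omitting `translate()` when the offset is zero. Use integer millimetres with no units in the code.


translate([313, 400, 641]) cube([754, 819, 41]);
translate([339, 426, 0]) cube([84, 84, 641]);
translate([957, 426, 0]) cube([84, 84, 641]);
translate([339, 1109, 0]) cube([84, 84, 641]);
translate([957, 1109, 0]) cube([84, 84, 641]);
translate([423, 426, 567]) cube([534, 84, 74]);
translate([423, 1109, 567]) cube([534, 84, 74]);
translate([339, 510, 567]) cube([84, 599, 74]);
translate([957, 510, 567]) cube([84, 599, 74]);


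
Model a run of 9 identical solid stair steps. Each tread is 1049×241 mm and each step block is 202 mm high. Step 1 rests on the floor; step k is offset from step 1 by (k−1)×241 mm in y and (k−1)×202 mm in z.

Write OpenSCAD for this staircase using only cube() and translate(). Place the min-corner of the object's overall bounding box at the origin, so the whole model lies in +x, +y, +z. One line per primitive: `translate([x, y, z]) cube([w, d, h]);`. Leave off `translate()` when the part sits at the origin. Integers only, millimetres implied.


cube([1049, 241, 202]);
translate([0, 241, 202]) cube([1049, 241, 202]);
translate([0, 482, 404]) cube([1049, 241, 202]);
translate([0, 723, 606]) cube([1049, 241, 202]);
translate([0, 964, 808]) cube([1049, 241, 202]);
translate([0, 1205, 1010]) cube([1049, 241, 202]);
translate([0, 1446, 1212]) cube([1049, 241, 202]);
translate([0, 1687, 1414]) cube([1049, 241, 202]);
translate([0, 1928, 1616]) cube([1049, 241, 202]);


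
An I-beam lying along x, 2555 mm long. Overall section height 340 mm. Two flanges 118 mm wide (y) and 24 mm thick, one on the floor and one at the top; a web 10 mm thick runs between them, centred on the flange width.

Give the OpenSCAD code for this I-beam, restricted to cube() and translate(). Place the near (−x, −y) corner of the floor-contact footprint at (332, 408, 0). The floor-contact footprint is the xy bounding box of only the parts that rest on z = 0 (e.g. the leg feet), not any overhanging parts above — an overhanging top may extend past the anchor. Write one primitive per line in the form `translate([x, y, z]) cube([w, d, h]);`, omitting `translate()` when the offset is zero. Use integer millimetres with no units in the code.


translate([332, 408, 0]) cube([2555, 118, 24]);
translate([332, 462, 24]) cube([2555, 10, 292]);
translate([332, 408, 316]) cube([2555, 118, 24]);


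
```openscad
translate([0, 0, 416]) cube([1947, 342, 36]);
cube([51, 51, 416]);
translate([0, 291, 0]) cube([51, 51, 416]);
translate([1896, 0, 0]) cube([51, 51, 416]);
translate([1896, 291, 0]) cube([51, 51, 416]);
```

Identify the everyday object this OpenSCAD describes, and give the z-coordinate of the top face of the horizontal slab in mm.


A bench. The seat-top height is 452 mm.

A long slab on four corner posts — a bench. The slab sits at z = 416 with thickness 36, so the top is 416 + 36 = 452 mm.


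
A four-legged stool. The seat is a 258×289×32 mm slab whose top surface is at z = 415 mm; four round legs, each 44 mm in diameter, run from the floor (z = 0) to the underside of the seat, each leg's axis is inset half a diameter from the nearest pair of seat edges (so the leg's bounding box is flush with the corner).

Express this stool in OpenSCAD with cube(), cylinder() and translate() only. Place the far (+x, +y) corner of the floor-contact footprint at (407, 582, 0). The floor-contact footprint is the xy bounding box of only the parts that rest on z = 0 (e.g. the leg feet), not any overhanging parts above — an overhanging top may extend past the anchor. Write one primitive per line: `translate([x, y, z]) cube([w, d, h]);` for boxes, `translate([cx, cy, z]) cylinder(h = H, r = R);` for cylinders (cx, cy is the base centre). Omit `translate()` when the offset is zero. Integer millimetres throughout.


// leg_h = 415 - 32 = 383
translate([149, 293, 383]) cube([258, 289, 32]);
translate([171, 315, 0]) cylinder(h = 383, r = 22);
translate([385, 315, 0]) cylinder(h = 383, r = 22);
translate([171, 560, 0]) cylinder(h = 383, r = 22);
translate([385, 560, 0]) cylinder(h = 383, r = 22);


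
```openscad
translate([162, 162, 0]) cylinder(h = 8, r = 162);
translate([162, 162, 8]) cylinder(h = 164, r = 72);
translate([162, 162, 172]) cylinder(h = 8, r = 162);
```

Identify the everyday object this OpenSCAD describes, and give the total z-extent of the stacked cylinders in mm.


A spool. The overall height is 180 mm.

Three coaxial cylinders, large–small–large — a spool. Two 8 mm flanges and a 164 mm core give 8 + 164 + 8 = 180 mm.


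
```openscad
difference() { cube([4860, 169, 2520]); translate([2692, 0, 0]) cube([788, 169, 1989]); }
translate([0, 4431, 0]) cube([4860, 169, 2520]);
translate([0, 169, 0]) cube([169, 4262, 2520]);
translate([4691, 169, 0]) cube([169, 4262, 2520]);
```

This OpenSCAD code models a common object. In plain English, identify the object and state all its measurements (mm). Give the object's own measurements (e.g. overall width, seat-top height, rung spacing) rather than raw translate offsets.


A single room: four walls, each 2520 mm tall and 169 mm thick, enclosing an outside footprint 4860×4600 mm (x × y), no floor or roof. The front and back walls (−y and +y sides) run the full x-width; the side walls fit between their inner faces. A door opening 788 mm wide and 1989 mm tall is cut through the front wall from the floor up, its −x edge 2692 mm from the wall's −x end.


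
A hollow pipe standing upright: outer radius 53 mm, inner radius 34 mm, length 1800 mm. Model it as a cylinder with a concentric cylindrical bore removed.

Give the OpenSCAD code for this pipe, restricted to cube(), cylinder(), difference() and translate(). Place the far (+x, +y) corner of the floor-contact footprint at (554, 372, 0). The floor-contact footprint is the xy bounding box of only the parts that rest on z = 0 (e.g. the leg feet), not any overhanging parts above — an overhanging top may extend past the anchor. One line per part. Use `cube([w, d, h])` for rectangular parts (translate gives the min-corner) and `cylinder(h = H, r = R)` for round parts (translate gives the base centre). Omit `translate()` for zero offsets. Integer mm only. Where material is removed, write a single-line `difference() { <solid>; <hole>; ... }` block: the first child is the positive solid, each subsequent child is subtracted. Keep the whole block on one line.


difference() { translate([501, 319, 0]) cylinder(h = 1800, r = 53); translate([501, 319, 0]) cylinder(h = 1800, r = 34); }


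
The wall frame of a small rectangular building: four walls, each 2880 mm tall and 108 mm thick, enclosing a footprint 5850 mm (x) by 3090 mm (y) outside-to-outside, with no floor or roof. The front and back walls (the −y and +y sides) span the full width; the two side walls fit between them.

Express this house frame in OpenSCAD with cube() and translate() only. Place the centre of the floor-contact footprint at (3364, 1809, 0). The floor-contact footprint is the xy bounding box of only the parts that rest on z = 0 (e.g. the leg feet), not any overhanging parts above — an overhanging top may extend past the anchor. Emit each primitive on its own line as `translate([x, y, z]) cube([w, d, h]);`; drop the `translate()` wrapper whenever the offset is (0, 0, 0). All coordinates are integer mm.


translate([439, 264, 0]) cube([5850, 108, 2880]);
translate([439, 3246, 0]) cube([5850, 108, 2880]);
translate([439, 372, 0]) cube([108, 2874, 2880]);
translate([6181, 372, 0]) cube([108, 2874, 2880]);


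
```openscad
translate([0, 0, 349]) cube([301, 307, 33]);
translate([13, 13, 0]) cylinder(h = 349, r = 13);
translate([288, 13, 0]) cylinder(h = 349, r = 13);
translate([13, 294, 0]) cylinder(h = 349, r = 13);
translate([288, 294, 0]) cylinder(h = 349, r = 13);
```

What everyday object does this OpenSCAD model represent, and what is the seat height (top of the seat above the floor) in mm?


A stool. The seat height is 382 mm.

A 301×307×33 slab at z = 349 on four corner cylinders — a stool. The seat top is 349 + 33 = 382 mm.


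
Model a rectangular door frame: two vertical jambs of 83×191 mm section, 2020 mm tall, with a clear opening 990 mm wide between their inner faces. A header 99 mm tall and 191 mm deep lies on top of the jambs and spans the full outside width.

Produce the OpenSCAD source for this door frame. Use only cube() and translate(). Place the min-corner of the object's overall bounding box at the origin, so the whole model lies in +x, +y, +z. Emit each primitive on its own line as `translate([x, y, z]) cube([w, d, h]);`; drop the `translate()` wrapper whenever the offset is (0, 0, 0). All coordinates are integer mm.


cube([83, 191, 2020]);
translate([1073, 0, 0]) cube([83, 191, 2020]);
translate([0, 0, 2020]) cube([1156, 191, 99]);


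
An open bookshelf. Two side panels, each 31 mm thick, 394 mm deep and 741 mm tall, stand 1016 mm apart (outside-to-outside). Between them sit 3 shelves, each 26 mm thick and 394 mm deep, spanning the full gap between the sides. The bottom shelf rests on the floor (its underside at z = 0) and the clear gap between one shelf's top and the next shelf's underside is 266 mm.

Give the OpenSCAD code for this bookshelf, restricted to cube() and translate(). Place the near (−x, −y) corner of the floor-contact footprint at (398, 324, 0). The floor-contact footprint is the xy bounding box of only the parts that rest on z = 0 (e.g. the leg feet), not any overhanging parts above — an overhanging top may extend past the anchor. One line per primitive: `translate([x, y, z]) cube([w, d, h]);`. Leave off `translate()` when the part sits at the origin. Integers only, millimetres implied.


translate([398, 324, 0]) cube([31, 394, 741]);
translate([1383, 324, 0]) cube([31, 394, 741]);
translate([429, 324, 0]) cube([954, 394, 26]);
translate([429, 324, 292]) cube([954, 394, 26]);
translate([429, 324, 584]) cube([954, 394, 26]);


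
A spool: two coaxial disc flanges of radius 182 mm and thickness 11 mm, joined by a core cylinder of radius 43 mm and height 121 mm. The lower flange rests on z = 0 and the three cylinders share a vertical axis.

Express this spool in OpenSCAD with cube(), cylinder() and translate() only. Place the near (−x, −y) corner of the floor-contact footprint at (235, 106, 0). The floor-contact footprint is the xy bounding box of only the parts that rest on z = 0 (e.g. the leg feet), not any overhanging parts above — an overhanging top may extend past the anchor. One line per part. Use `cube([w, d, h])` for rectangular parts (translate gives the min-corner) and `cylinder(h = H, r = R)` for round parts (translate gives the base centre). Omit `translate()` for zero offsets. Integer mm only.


translate([417, 288, 0]) cylinder(h = 11, r = 182);
translate([417, 288, 11]) cylinder(h = 121, r = 43);
translate([417, 288, 132]) cylinder(h = 11, r = 182);


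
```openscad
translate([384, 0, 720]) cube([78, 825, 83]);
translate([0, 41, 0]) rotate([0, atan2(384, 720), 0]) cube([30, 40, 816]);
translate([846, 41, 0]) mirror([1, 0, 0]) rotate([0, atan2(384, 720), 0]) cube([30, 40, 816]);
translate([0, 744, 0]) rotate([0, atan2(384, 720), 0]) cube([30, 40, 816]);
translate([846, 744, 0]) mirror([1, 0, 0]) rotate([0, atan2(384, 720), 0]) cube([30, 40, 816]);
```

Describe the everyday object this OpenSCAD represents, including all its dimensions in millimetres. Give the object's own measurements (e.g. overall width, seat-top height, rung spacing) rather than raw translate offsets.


A sawhorse. A 78×825×83 mm beam (x, y, z) sits on two A-frame leg pairs. Each pair is two raked legs of 30×40 mm section (40 mm along y) splaying symmetrically in x. Each leg rises 720 mm vertically over 384 mm of horizontal reach and is 816 mm long along its own axis. Every leg's outer bottom edge rests on the floor and its outer top edge meets a bottom edge of the beam — the left legs (tilting toward +x) meet the beam's −x bottom edge, the right legs (their mirror images, tilting toward −x) meet its +x bottom edge — so the leg tops tuck under the beam, the beam's underside is 720 mm above the floor, and the feet are 846 mm apart outside-to-outside with the beam centred between them. The two leg pairs are set in 41 mm from either end of the beam.


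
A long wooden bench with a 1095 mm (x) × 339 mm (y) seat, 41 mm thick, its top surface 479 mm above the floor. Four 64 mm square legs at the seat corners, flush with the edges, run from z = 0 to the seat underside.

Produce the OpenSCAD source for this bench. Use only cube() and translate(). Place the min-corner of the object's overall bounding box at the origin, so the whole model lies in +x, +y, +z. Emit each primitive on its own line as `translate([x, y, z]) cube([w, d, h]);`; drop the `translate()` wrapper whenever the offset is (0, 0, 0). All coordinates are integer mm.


translate([0, 0, 438]) cube([1095, 339, 41]);
cube([64, 64, 438]);
translate([0, 275, 0]) cube([64, 64, 438]);
translate([1031, 0, 0]) cube([64, 64, 438]);
translate([1031, 275, 0]) cube([64, 64, 438]);


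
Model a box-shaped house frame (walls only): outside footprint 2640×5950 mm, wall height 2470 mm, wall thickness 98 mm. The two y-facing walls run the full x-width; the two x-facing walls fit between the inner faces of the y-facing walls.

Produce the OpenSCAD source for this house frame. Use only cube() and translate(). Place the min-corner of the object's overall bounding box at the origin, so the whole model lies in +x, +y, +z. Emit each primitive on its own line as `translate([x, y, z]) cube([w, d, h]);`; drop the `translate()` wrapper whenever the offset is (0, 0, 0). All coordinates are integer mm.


cube([2640, 98, 2470]);
translate([0, 5852, 0]) cube([2640, 98, 2470]);
translate([0, 98, 0]) cube([98, 5754, 2470]);
translate([2542, 98, 0]) cube([98, 5754, 2470]);


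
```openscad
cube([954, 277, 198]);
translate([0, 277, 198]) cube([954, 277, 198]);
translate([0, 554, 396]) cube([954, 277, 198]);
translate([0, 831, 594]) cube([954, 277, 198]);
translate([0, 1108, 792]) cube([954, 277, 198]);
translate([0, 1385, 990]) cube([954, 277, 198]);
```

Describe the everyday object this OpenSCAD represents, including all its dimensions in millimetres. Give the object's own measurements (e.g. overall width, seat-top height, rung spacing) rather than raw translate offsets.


A straight staircase of 6 solid steps. Each step is 954 mm wide (x), 277 mm deep (y, the going) and 198 mm tall (the rise). The first step rests on the floor; each subsequent step sits one going further in +y and one rise higher in +z, directly behind and above the previous step with no overlap.


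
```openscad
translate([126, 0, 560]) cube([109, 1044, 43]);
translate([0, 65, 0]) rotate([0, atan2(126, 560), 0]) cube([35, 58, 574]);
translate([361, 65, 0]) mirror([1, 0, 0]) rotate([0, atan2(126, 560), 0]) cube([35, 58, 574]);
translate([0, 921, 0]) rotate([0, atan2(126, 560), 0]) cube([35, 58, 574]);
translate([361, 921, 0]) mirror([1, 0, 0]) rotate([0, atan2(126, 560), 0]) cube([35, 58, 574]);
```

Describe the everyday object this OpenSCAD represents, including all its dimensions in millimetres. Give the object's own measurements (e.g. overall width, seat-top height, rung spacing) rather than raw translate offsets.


A sawhorse. A 109×1044×43 mm beam (x, y, z) sits on two A-frame leg pairs. Each pair is two raked legs of 35×58 mm section (58 mm along y) splaying symmetrically in x. Each leg rises 560 mm vertically over 126 mm of horizontal reach and is 574 mm long along its own axis. Every leg's outer bottom edge rests on the floor and its outer top edge meets a bottom edge of the beam — the left legs (tilting toward +x) meet the beam's −x bottom edge, the right legs (their mirror images, tilting toward −x) meet its +x bottom edge — so the leg tops tuck under the beam, the beam's underside is 560 mm above the floor, and the feet are 361 mm apart outside-to-outside with the beam centred between them. The two leg pairs are set in 65 mm from either end of the beam.


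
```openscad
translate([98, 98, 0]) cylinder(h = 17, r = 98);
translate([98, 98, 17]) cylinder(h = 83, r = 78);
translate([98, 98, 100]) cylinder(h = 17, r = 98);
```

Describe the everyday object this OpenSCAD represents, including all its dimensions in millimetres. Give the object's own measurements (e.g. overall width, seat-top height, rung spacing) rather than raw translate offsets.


A spool: two coaxial disc flanges of radius 98 mm and thickness 17 mm, joined by a core cylinder of radius 78 mm and height 83 mm. The lower flange rests on z = 0 and the three cylinders share a vertical axis.


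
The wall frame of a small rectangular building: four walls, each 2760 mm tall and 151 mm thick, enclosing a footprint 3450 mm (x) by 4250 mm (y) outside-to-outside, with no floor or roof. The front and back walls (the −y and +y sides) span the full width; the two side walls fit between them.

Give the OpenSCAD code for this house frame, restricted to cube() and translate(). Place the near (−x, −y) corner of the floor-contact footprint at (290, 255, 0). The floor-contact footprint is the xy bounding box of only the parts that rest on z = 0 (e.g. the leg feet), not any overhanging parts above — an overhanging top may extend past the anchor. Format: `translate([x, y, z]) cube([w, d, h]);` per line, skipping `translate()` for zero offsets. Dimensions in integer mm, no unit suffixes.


translate([290, 255, 0]) cube([3450, 151, 2760]);
translate([290, 4354, 0]) cube([3450, 151, 2760]);
translate([290, 406, 0]) cube([151, 3948, 2760]);
translate([3589, 406, 0]) cube([151, 3948, 2760]);


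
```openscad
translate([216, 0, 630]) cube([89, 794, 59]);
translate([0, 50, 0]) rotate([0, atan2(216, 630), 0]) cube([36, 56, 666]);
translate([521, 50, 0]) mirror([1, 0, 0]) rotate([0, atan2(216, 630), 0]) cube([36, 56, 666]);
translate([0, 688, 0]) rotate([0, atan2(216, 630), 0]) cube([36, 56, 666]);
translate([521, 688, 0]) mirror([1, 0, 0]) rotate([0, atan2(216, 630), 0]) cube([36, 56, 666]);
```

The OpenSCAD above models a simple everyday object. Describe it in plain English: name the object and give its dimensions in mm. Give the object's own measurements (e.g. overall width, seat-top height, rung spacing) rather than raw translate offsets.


A sawhorse. A 89×794×59 mm beam (x, y, z) sits on two A-frame leg pairs. Each pair is two raked legs of 36×56 mm section (56 mm along y) splaying symmetrically in x. Each leg rises 630 mm vertically over 216 mm of horizontal reach and is 666 mm long along its own axis. Every leg's outer bottom edge rests on the floor and its outer top edge meets a bottom edge of the beam — the left legs (tilting toward +x) meet the beam's −x bottom edge, the right legs (their mirror images, tilting toward −x) meet its +x bottom edge — so the leg tops tuck under the beam, the beam's underside is 630 mm above the floor, and the feet are 521 mm apart outside-to-outside with the beam centred between them. The two leg pairs are set in 50 mm from either end of the beam.


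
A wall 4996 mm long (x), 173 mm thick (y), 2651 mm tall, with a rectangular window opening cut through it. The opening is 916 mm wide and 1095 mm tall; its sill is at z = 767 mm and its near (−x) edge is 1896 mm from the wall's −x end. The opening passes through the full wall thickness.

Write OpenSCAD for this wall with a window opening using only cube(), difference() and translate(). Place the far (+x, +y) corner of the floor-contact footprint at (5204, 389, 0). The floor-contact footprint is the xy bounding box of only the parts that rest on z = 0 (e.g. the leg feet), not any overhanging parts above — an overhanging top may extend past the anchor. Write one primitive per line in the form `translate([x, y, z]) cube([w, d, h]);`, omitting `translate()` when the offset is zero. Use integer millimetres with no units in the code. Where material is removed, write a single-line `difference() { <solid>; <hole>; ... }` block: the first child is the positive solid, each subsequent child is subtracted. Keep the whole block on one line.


difference() { translate([208, 216, 0]) cube([4996, 173, 2651]); translate([2104, 216, 767]) cube([916, 173, 1095]); }


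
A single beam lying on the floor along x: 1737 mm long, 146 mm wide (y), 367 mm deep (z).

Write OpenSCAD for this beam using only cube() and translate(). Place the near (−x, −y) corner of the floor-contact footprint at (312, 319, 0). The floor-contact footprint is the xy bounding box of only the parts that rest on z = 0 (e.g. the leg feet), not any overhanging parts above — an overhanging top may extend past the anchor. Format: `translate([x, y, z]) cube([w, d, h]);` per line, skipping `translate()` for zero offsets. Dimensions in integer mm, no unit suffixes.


translate([312, 319, 0]) cube([1737, 146, 367]);


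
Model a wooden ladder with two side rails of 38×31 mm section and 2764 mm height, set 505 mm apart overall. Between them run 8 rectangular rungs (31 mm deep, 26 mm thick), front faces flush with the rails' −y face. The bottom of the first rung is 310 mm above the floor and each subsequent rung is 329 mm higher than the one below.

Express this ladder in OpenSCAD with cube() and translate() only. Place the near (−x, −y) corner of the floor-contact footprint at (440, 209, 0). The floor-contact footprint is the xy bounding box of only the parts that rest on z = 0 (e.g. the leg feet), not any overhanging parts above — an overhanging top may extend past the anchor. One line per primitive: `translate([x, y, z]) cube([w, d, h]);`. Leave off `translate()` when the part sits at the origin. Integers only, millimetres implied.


translate([440, 209, 0]) cube([38, 31, 2764]);
translate([907, 209, 0]) cube([38, 31, 2764]);
translate([478, 209, 310]) cube([429, 31, 26]);
translate([478, 209, 639]) cube([429, 31, 26]);
translate([478, 209, 968]) cube([429, 31, 26]);
translate([478, 209, 1297]) cube([429, 31, 26]);
translate([478, 209, 1626]) cube([429, 31, 26]);
translate([478, 209, 1955]) cube([429, 31, 26]);
translate([478, 209, 2284]) cube([429, 31, 26]);
translate([478, 209, 2613]) cube([429, 31, 26]);


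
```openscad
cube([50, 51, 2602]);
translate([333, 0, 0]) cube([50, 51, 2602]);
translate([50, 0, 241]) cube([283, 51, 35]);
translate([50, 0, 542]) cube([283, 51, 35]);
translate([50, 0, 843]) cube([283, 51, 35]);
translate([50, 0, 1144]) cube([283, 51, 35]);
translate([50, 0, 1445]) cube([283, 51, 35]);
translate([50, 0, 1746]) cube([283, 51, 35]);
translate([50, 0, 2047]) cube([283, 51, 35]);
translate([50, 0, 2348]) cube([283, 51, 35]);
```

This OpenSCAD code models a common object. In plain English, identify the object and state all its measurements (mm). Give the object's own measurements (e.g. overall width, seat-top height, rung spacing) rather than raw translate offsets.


A straight ladder. Two 50×51 mm vertical rails, 2602 mm tall, stand 383 mm apart (outside-to-outside) with their front faces coplanar on the −y side. 8 rungs, each 51 mm deep and 35 mm tall, span between the inner faces of the rails, front faces flush with the rails. The lowest rung's underside is at z = 241 mm and rungs are spaced 301 mm apart (underside to underside).


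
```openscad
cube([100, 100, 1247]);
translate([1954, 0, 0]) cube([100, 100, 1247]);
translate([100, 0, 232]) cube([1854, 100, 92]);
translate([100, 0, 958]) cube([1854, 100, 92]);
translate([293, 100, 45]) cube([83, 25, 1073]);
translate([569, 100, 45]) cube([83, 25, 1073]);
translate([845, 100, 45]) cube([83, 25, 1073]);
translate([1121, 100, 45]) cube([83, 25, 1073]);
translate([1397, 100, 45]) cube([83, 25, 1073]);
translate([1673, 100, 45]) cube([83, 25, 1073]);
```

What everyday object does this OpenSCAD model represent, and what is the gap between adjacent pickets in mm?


A fence section. The picket gap is 193 mm.

Two posts, two rails, 6 pickets — a fence section. Span 1854 mm holds 6 pickets of 83 mm with 7 equal gaps: ⌊(1854 − 6·83) / 7⌋ = 193 mm.


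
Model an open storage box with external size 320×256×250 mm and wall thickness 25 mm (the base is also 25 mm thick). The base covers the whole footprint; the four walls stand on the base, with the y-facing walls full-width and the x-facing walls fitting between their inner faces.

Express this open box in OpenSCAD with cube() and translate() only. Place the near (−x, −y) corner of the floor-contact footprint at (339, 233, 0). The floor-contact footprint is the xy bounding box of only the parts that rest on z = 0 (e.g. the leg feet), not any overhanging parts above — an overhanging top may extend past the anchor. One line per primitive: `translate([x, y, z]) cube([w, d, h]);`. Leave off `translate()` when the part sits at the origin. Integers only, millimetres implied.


translate([339, 233, 0]) cube([320, 256, 25]);
translate([339, 233, 25]) cube([320, 25, 225]);
translate([339, 464, 25]) cube([320, 25, 225]);
translate([339, 258, 25]) cube([25, 206, 225]);
translate([634, 258, 25]) cube([25, 206, 225]);


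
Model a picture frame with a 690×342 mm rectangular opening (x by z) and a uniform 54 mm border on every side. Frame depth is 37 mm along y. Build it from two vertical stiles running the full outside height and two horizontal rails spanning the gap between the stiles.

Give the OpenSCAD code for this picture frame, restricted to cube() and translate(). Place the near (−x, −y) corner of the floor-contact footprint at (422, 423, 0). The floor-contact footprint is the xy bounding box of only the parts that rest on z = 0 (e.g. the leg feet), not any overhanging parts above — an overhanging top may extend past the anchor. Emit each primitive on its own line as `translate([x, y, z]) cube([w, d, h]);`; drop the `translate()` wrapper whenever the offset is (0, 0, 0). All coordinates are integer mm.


translate([422, 423, 0]) cube([54, 37, 450]);
translate([1166, 423, 0]) cube([54, 37, 450]);
translate([476, 423, 0]) cube([690, 37, 54]);
translate([476, 423, 396]) cube([690, 37, 54]);


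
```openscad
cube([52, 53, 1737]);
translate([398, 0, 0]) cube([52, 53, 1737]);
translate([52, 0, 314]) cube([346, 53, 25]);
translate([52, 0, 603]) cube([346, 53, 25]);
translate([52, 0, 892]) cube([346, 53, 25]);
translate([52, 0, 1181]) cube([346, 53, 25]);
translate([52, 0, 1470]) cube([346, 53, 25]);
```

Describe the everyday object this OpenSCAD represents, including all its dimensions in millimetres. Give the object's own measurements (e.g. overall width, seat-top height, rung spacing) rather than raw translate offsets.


A straight ladder. Two 52×53 mm vertical rails, 1737 mm tall, stand 450 mm apart (outside-to-outside) with their front faces coplanar on the −y side. 5 rungs, each 53 mm deep and 25 mm tall, span between the inner faces of the rails, front faces flush with the rails. The lowest rung's underside is at z = 314 mm and rungs are spaced 289 mm apart (underside to underside).


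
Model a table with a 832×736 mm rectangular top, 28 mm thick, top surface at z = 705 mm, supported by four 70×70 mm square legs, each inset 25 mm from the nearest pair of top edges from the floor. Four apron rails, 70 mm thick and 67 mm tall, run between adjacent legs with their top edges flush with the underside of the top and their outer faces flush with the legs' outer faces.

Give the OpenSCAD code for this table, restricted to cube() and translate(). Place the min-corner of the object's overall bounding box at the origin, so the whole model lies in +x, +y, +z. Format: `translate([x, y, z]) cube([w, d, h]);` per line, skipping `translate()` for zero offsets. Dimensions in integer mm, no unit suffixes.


// leg_h = 705 - 28 = 677
// apron z = 677 - 67 = 610
translate([0, 0, 677]) cube([832, 736, 28]);
translate([25, 25, 0]) cube([70, 70, 677]);
translate([737, 25, 0]) cube([70, 70, 677]);
translate([25, 641, 0]) cube([70, 70, 677]);
translate([737, 641, 0]) cube([70, 70, 677]);
translate([95, 25, 610]) cube([642, 70, 67]);
translate([95, 641, 610]) cube([642, 70, 67]);
translate([25, 95, 610]) cube([70, 546, 67]);
translate([737, 95, 610]) cube([70, 546, 67]);


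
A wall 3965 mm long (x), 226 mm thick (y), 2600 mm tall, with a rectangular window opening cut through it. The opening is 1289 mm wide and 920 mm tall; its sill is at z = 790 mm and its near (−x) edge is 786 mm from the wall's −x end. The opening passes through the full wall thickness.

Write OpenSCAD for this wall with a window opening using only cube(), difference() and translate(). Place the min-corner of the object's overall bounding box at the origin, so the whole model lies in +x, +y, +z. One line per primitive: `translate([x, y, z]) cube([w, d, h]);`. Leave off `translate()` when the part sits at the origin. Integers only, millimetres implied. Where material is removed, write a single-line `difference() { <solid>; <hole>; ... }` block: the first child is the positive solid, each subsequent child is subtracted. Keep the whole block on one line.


difference() { cube([3965, 226, 2600]); translate([786, 0, 790]) cube([1289, 226, 920]); }


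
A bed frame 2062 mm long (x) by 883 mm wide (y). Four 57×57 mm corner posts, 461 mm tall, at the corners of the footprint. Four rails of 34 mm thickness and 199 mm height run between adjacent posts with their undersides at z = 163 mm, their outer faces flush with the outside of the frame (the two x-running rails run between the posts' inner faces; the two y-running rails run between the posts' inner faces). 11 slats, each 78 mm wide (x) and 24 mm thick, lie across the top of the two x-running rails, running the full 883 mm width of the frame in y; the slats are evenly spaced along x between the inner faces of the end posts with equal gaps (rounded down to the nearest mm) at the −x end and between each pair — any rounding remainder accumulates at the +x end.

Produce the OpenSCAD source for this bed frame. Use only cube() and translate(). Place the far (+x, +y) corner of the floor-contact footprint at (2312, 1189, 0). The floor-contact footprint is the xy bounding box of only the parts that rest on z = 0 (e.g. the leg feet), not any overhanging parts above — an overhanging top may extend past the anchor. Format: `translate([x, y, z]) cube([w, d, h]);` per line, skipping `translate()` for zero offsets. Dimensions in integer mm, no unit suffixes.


// slat z = rail_z + rail_h = 163 + 199 = 362
// slat gap = ⌊(1948 − 11·78) / 12⌋ = 90
translate([250, 306, 0]) cube([57, 57, 461]);
translate([250, 1132, 0]) cube([57, 57, 461]);
translate([2255, 306, 0]) cube([57, 57, 461]);
translate([2255, 1132, 0]) cube([57, 57, 461]);
translate([307, 306, 163]) cube([1948, 34, 199]);
translate([307, 1155, 163]) cube([1948, 34, 199]);
translate([250, 363, 163]) cube([34, 769, 199]);
translate([2278, 363, 163]) cube([34, 769, 199]);
translate([397, 306, 362]) cube([78, 883, 24]);
translate([565, 306, 362]) cube([78, 883, 24]);
translate([733, 306, 362]) cube([78, 883, 24]);
translate([901, 306, 362]) cube([78, 883, 24]);
translate([1069, 306, 362]) cube([78, 883, 24]);
translate([1237, 306, 362]) cube([78, 883, 24]);
translate([1405, 306, 362]) cube([78, 883, 24]);
translate([1573, 306, 362]) cube([78, 883, 24]);
translate([1741, 306, 362]) cube([78, 883, 24]);
translate([1909, 306, 362]) cube([78, 883, 24]);
translate([2077, 306, 362]) cube([78, 883, 24]);


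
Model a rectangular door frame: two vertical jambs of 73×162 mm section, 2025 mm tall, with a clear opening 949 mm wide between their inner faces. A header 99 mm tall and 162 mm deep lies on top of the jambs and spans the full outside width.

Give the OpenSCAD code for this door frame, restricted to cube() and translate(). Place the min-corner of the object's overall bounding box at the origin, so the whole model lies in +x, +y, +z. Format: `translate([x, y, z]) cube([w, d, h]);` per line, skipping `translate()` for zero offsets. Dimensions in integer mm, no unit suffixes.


cube([73, 162, 2025]);
translate([1022, 0, 0]) cube([73, 162, 2025]);
translate([0, 0, 2025]) cube([1095, 162, 99]);


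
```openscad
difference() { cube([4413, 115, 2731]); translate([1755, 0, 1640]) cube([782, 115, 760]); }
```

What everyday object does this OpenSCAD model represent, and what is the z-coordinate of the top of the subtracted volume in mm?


A wall with a window opening. The window head height is 2400 mm.

A wall with a rectangular opening subtracted — a window. Sill at z = 1640, opening 760 mm tall, so the head is at 1640 + 760 = 2400 mm.


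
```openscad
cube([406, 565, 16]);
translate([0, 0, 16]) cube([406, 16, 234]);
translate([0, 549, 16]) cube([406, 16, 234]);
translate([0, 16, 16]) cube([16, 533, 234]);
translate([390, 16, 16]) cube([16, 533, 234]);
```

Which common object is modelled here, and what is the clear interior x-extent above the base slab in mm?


An open box. The internal width is 374 mm.

A 406×565 base slab with four walls standing on it — an open box. The base is 406 mm wide and the walls are 16 mm thick, so the internal width is 406 − 2 × 16 = 374 mm.


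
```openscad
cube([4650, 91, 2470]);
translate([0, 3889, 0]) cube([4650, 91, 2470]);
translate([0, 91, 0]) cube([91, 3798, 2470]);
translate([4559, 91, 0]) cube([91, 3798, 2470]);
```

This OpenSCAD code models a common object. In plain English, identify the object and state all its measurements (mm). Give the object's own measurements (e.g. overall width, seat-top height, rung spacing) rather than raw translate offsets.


The wall frame of a small rectangular building: four walls, each 2470 mm tall and 91 mm thick, enclosing a footprint 4650 mm (x) by 3980 mm (y) outside-to-outside, with no floor or roof. The front and back walls (the −y and +y sides) span the full width; the two side walls fit between them.


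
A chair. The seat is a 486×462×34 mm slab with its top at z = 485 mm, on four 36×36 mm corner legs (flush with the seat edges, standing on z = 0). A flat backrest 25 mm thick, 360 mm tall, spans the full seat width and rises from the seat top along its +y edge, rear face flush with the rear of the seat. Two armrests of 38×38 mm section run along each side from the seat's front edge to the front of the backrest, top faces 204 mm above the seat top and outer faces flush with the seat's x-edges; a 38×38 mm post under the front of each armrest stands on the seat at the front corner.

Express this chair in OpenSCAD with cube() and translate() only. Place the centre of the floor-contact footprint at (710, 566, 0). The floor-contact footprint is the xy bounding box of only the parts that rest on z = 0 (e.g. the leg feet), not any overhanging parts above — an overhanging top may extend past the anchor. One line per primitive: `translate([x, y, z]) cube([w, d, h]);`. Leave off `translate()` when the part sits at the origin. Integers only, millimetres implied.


translate([467, 335, 451]) cube([486, 462, 34]);
translate([467, 335, 0]) cube([36, 36, 451]);
translate([917, 335, 0]) cube([36, 36, 451]);
translate([467, 761, 0]) cube([36, 36, 451]);
translate([917, 761, 0]) cube([36, 36, 451]);
translate([467, 772, 485]) cube([486, 25, 360]);
translate([467, 335, 651]) cube([38, 437, 38]);
translate([915, 335, 651]) cube([38, 437, 38]);
translate([467, 335, 485]) cube([38, 38, 166]);
translate([915, 335, 485]) cube([38, 38, 166]);
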